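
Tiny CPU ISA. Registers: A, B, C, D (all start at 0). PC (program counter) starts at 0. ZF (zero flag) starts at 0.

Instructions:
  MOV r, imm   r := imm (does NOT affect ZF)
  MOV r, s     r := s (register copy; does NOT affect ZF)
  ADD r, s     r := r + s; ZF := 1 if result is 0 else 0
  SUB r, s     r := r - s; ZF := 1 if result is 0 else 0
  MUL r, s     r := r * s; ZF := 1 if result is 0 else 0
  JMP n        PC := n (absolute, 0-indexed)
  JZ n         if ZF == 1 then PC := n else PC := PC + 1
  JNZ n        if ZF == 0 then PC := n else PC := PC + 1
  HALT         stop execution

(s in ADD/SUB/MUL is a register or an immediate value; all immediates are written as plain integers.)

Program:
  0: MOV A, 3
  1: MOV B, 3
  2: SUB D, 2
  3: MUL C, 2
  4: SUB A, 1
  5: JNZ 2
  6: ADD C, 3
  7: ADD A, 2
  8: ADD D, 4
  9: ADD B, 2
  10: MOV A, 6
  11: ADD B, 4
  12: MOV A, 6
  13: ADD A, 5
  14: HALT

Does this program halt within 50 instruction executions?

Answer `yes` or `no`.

Step 1: PC=0 exec 'MOV A, 3'. After: A=3 B=0 C=0 D=0 ZF=0 PC=1
Step 2: PC=1 exec 'MOV B, 3'. After: A=3 B=3 C=0 D=0 ZF=0 PC=2
Step 3: PC=2 exec 'SUB D, 2'. After: A=3 B=3 C=0 D=-2 ZF=0 PC=3
Step 4: PC=3 exec 'MUL C, 2'. After: A=3 B=3 C=0 D=-2 ZF=1 PC=4
Step 5: PC=4 exec 'SUB A, 1'. After: A=2 B=3 C=0 D=-2 ZF=0 PC=5
Step 6: PC=5 exec 'JNZ 2'. After: A=2 B=3 C=0 D=-2 ZF=0 PC=2
Step 7: PC=2 exec 'SUB D, 2'. After: A=2 B=3 C=0 D=-4 ZF=0 PC=3
Step 8: PC=3 exec 'MUL C, 2'. After: A=2 B=3 C=0 D=-4 ZF=1 PC=4
Step 9: PC=4 exec 'SUB A, 1'. After: A=1 B=3 C=0 D=-4 ZF=0 PC=5
Step 10: PC=5 exec 'JNZ 2'. After: A=1 B=3 C=0 D=-4 ZF=0 PC=2
Step 11: PC=2 exec 'SUB D, 2'. After: A=1 B=3 C=0 D=-6 ZF=0 PC=3
Step 12: PC=3 exec 'MUL C, 2'. After: A=1 B=3 C=0 D=-6 ZF=1 PC=4
Step 13: PC=4 exec 'SUB A, 1'. After: A=0 B=3 C=0 D=-6 ZF=1 PC=5
Step 14: PC=5 exec 'JNZ 2'. After: A=0 B=3 C=0 D=-6 ZF=1 PC=6
Step 15: PC=6 exec 'ADD C, 3'. After: A=0 B=3 C=3 D=-6 ZF=0 PC=7
Step 16: PC=7 exec 'ADD A, 2'. After: A=2 B=3 C=3 D=-6 ZF=0 PC=8
Step 17: PC=8 exec 'ADD D, 4'. After: A=2 B=3 C=3 D=-2 ZF=0 PC=9
Step 18: PC=9 exec 'ADD B, 2'. After: A=2 B=5 C=3 D=-2 ZF=0 PC=10
Step 19: PC=10 exec 'MOV A, 6'. After: A=6 B=5 C=3 D=-2 ZF=0 PC=11
Step 20: PC=11 exec 'ADD B, 4'. After: A=6 B=9 C=3 D=-2 ZF=0 PC=12
Step 21: PC=12 exec 'MOV A, 6'. After: A=6 B=9 C=3 D=-2 ZF=0 PC=13
Step 22: PC=13 exec 'ADD A, 5'. After: A=11 B=9 C=3 D=-2 ZF=0 PC=14
Step 23: PC=14 exec 'HALT'. After: A=11 B=9 C=3 D=-2 ZF=0 PC=14 HALTED

Answer: yes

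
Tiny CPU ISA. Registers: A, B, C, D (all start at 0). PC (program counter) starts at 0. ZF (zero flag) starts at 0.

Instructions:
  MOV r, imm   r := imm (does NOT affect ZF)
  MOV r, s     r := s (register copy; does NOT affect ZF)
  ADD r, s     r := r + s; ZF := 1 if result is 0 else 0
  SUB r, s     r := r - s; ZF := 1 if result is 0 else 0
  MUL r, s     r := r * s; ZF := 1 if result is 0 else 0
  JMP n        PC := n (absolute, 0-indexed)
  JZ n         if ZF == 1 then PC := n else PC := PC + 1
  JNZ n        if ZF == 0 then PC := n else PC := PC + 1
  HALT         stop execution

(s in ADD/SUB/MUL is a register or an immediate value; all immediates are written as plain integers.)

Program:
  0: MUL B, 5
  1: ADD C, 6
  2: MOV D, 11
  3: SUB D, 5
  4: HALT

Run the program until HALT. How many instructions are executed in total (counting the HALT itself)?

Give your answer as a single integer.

Answer: 5

Derivation:
Step 1: PC=0 exec 'MUL B, 5'. After: A=0 B=0 C=0 D=0 ZF=1 PC=1
Step 2: PC=1 exec 'ADD C, 6'. After: A=0 B=0 C=6 D=0 ZF=0 PC=2
Step 3: PC=2 exec 'MOV D, 11'. After: A=0 B=0 C=6 D=11 ZF=0 PC=3
Step 4: PC=3 exec 'SUB D, 5'. After: A=0 B=0 C=6 D=6 ZF=0 PC=4
Step 5: PC=4 exec 'HALT'. After: A=0 B=0 C=6 D=6 ZF=0 PC=4 HALTED
Total instructions executed: 5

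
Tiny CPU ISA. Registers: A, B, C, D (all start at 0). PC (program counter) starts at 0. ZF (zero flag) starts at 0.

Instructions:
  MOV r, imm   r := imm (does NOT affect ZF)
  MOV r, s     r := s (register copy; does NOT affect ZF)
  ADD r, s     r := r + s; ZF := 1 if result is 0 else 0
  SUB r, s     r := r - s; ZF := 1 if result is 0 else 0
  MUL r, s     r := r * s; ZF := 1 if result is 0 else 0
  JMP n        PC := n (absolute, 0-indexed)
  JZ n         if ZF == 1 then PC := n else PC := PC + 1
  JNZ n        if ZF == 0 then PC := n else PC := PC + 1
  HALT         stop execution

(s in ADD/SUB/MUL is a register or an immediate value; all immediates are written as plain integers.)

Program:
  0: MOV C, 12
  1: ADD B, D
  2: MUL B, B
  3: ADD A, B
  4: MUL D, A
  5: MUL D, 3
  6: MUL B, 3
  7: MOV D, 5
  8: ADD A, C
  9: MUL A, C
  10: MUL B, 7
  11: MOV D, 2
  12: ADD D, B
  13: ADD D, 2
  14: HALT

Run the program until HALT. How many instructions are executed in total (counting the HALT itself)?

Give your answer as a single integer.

Step 1: PC=0 exec 'MOV C, 12'. After: A=0 B=0 C=12 D=0 ZF=0 PC=1
Step 2: PC=1 exec 'ADD B, D'. After: A=0 B=0 C=12 D=0 ZF=1 PC=2
Step 3: PC=2 exec 'MUL B, B'. After: A=0 B=0 C=12 D=0 ZF=1 PC=3
Step 4: PC=3 exec 'ADD A, B'. After: A=0 B=0 C=12 D=0 ZF=1 PC=4
Step 5: PC=4 exec 'MUL D, A'. After: A=0 B=0 C=12 D=0 ZF=1 PC=5
Step 6: PC=5 exec 'MUL D, 3'. After: A=0 B=0 C=12 D=0 ZF=1 PC=6
Step 7: PC=6 exec 'MUL B, 3'. After: A=0 B=0 C=12 D=0 ZF=1 PC=7
Step 8: PC=7 exec 'MOV D, 5'. After: A=0 B=0 C=12 D=5 ZF=1 PC=8
Step 9: PC=8 exec 'ADD A, C'. After: A=12 B=0 C=12 D=5 ZF=0 PC=9
Step 10: PC=9 exec 'MUL A, C'. After: A=144 B=0 C=12 D=5 ZF=0 PC=10
Step 11: PC=10 exec 'MUL B, 7'. After: A=144 B=0 C=12 D=5 ZF=1 PC=11
Step 12: PC=11 exec 'MOV D, 2'. After: A=144 B=0 C=12 D=2 ZF=1 PC=12
Step 13: PC=12 exec 'ADD D, B'. After: A=144 B=0 C=12 D=2 ZF=0 PC=13
Step 14: PC=13 exec 'ADD D, 2'. After: A=144 B=0 C=12 D=4 ZF=0 PC=14
Step 15: PC=14 exec 'HALT'. After: A=144 B=0 C=12 D=4 ZF=0 PC=14 HALTED
Total instructions executed: 15

Answer: 15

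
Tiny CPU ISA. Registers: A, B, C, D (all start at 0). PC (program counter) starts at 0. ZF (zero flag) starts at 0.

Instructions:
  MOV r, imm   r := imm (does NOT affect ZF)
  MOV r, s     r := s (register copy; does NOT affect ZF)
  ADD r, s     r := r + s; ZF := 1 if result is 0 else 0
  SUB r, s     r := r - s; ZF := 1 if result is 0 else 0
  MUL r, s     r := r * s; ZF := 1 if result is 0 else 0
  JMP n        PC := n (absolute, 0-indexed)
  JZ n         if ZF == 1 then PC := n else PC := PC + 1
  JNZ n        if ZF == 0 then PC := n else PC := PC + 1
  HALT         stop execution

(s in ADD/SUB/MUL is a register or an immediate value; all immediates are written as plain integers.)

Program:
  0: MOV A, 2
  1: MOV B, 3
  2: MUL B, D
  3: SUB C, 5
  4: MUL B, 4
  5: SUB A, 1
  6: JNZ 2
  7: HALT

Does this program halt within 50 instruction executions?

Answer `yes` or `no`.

Answer: yes

Derivation:
Step 1: PC=0 exec 'MOV A, 2'. After: A=2 B=0 C=0 D=0 ZF=0 PC=1
Step 2: PC=1 exec 'MOV B, 3'. After: A=2 B=3 C=0 D=0 ZF=0 PC=2
Step 3: PC=2 exec 'MUL B, D'. After: A=2 B=0 C=0 D=0 ZF=1 PC=3
Step 4: PC=3 exec 'SUB C, 5'. After: A=2 B=0 C=-5 D=0 ZF=0 PC=4
Step 5: PC=4 exec 'MUL B, 4'. After: A=2 B=0 C=-5 D=0 ZF=1 PC=5
Step 6: PC=5 exec 'SUB A, 1'. After: A=1 B=0 C=-5 D=0 ZF=0 PC=6
Step 7: PC=6 exec 'JNZ 2'. After: A=1 B=0 C=-5 D=0 ZF=0 PC=2
Step 8: PC=2 exec 'MUL B, D'. After: A=1 B=0 C=-5 D=0 ZF=1 PC=3
Step 9: PC=3 exec 'SUB C, 5'. After: A=1 B=0 C=-10 D=0 ZF=0 PC=4
Step 10: PC=4 exec 'MUL B, 4'. After: A=1 B=0 C=-10 D=0 ZF=1 PC=5
Step 11: PC=5 exec 'SUB A, 1'. After: A=0 B=0 C=-10 D=0 ZF=1 PC=6
Step 12: PC=6 exec 'JNZ 2'. After: A=0 B=0 C=-10 D=0 ZF=1 PC=7
Step 13: PC=7 exec 'HALT'. After: A=0 B=0 C=-10 D=0 ZF=1 PC=7 HALTED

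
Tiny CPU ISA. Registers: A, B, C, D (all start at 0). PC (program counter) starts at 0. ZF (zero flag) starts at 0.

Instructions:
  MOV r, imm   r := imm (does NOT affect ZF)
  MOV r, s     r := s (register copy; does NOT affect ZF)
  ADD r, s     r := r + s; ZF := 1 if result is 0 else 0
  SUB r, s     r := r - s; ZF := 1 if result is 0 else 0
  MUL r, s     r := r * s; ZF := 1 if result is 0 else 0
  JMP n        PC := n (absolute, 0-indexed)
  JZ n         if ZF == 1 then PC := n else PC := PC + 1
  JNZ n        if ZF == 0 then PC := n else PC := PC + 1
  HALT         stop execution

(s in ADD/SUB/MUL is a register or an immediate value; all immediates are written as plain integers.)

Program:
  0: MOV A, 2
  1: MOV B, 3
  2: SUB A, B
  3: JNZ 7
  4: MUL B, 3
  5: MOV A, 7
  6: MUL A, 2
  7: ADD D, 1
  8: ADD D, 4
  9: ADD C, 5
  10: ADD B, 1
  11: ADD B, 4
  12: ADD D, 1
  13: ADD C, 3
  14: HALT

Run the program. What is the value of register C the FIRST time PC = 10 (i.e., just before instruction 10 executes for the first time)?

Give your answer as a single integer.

Step 1: PC=0 exec 'MOV A, 2'. After: A=2 B=0 C=0 D=0 ZF=0 PC=1
Step 2: PC=1 exec 'MOV B, 3'. After: A=2 B=3 C=0 D=0 ZF=0 PC=2
Step 3: PC=2 exec 'SUB A, B'. After: A=-1 B=3 C=0 D=0 ZF=0 PC=3
Step 4: PC=3 exec 'JNZ 7'. After: A=-1 B=3 C=0 D=0 ZF=0 PC=7
Step 5: PC=7 exec 'ADD D, 1'. After: A=-1 B=3 C=0 D=1 ZF=0 PC=8
Step 6: PC=8 exec 'ADD D, 4'. After: A=-1 B=3 C=0 D=5 ZF=0 PC=9
Step 7: PC=9 exec 'ADD C, 5'. After: A=-1 B=3 C=5 D=5 ZF=0 PC=10
First time PC=10: C=5

5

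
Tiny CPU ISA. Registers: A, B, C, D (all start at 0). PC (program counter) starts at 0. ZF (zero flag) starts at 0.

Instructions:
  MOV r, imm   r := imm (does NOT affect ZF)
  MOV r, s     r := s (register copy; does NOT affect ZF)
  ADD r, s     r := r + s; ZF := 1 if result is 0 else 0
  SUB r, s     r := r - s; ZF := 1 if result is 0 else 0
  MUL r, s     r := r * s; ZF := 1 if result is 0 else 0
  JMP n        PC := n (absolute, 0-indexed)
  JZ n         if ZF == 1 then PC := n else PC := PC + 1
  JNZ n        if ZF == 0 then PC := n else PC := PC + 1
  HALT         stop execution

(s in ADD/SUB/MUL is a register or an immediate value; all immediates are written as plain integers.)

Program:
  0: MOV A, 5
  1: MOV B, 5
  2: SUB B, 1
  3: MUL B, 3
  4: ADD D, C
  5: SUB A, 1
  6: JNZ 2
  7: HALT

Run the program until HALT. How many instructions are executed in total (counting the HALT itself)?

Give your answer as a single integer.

Answer: 28

Derivation:
Step 1: PC=0 exec 'MOV A, 5'. After: A=5 B=0 C=0 D=0 ZF=0 PC=1
Step 2: PC=1 exec 'MOV B, 5'. After: A=5 B=5 C=0 D=0 ZF=0 PC=2
Step 3: PC=2 exec 'SUB B, 1'. After: A=5 B=4 C=0 D=0 ZF=0 PC=3
Step 4: PC=3 exec 'MUL B, 3'. After: A=5 B=12 C=0 D=0 ZF=0 PC=4
Step 5: PC=4 exec 'ADD D, C'. After: A=5 B=12 C=0 D=0 ZF=1 PC=5
Step 6: PC=5 exec 'SUB A, 1'. After: A=4 B=12 C=0 D=0 ZF=0 PC=6
Step 7: PC=6 exec 'JNZ 2'. After: A=4 B=12 C=0 D=0 ZF=0 PC=2
Step 8: PC=2 exec 'SUB B, 1'. After: A=4 B=11 C=0 D=0 ZF=0 PC=3
Step 9: PC=3 exec 'MUL B, 3'. After: A=4 B=33 C=0 D=0 ZF=0 PC=4
Step 10: PC=4 exec 'ADD D, C'. After: A=4 B=33 C=0 D=0 ZF=1 PC=5
Step 11: PC=5 exec 'SUB A, 1'. After: A=3 B=33 C=0 D=0 ZF=0 PC=6
Step 12: PC=6 exec 'JNZ 2'. After: A=3 B=33 C=0 D=0 ZF=0 PC=2
Step 13: PC=2 exec 'SUB B, 1'. After: A=3 B=32 C=0 D=0 ZF=0 PC=3
Step 14: PC=3 exec 'MUL B, 3'. After: A=3 B=96 C=0 D=0 ZF=0 PC=4
Step 15: PC=4 exec 'ADD D, C'. After: A=3 B=96 C=0 D=0 ZF=1 PC=5
Step 16: PC=5 exec 'SUB A, 1'. After: A=2 B=96 C=0 D=0 ZF=0 PC=6
Step 17: PC=6 exec 'JNZ 2'. After: A=2 B=96 C=0 D=0 ZF=0 PC=2
Step 18: PC=2 exec 'SUB B, 1'. After: A=2 B=95 C=0 D=0 ZF=0 PC=3
Step 19: PC=3 exec 'MUL B, 3'. After: A=2 B=285 C=0 D=0 ZF=0 PC=4
Step 20: PC=4 exec 'ADD D, C'. After: A=2 B=285 C=0 D=0 ZF=1 PC=5
Step 21: PC=5 exec 'SUB A, 1'. After: A=1 B=285 C=0 D=0 ZF=0 PC=6
Step 22: PC=6 exec 'JNZ 2'. After: A=1 B=285 C=0 D=0 ZF=0 PC=2
Step 23: PC=2 exec 'SUB B, 1'. After: A=1 B=284 C=0 D=0 ZF=0 PC=3
Step 24: PC=3 exec 'MUL B, 3'. After: A=1 B=852 C=0 D=0 ZF=0 PC=4
Step 25: PC=4 exec 'ADD D, C'. After: A=1 B=852 C=0 D=0 ZF=1 PC=5
Step 26: PC=5 exec 'SUB A, 1'. After: A=0 B=852 C=0 D=0 ZF=1 PC=6
Step 27: PC=6 exec 'JNZ 2'. After: A=0 B=852 C=0 D=0 ZF=1 PC=7
Step 28: PC=7 exec 'HALT'. After: A=0 B=852 C=0 D=0 ZF=1 PC=7 HALTED
Total instructions executed: 28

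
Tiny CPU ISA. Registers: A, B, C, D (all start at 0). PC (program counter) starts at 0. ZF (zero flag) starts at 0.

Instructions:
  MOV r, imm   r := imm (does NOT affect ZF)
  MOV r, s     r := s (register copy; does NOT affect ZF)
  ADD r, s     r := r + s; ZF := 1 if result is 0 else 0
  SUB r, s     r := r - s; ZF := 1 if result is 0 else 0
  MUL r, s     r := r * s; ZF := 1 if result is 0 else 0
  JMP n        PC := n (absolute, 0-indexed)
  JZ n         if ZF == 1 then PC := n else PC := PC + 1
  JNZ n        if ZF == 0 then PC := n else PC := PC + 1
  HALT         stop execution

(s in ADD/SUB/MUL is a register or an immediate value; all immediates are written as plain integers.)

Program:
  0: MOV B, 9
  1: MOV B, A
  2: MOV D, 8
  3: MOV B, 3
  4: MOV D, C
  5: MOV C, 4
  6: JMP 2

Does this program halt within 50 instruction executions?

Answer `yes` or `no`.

Answer: no

Derivation:
Step 1: PC=0 exec 'MOV B, 9'. After: A=0 B=9 C=0 D=0 ZF=0 PC=1
Step 2: PC=1 exec 'MOV B, A'. After: A=0 B=0 C=0 D=0 ZF=0 PC=2
Step 3: PC=2 exec 'MOV D, 8'. After: A=0 B=0 C=0 D=8 ZF=0 PC=3
Step 4: PC=3 exec 'MOV B, 3'. After: A=0 B=3 C=0 D=8 ZF=0 PC=4
Step 5: PC=4 exec 'MOV D, C'. After: A=0 B=3 C=0 D=0 ZF=0 PC=5
Step 6: PC=5 exec 'MOV C, 4'. After: A=0 B=3 C=4 D=0 ZF=0 PC=6
Step 7: PC=6 exec 'JMP 2'. After: A=0 B=3 C=4 D=0 ZF=0 PC=2
Step 8: PC=2 exec 'MOV D, 8'. After: A=0 B=3 C=4 D=8 ZF=0 PC=3
Step 9: PC=3 exec 'MOV B, 3'. After: A=0 B=3 C=4 D=8 ZF=0 PC=4
Step 10: PC=4 exec 'MOV D, C'. After: A=0 B=3 C=4 D=4 ZF=0 PC=5
Step 11: PC=5 exec 'MOV C, 4'. After: A=0 B=3 C=4 D=4 ZF=0 PC=6
Step 12: PC=6 exec 'JMP 2'. After: A=0 B=3 C=4 D=4 ZF=0 PC=2
Step 13: PC=2 exec 'MOV D, 8'. After: A=0 B=3 C=4 D=8 ZF=0 PC=3
State after step 13 equals state after step 8: the program is in a cycle of length 5 and will never halt.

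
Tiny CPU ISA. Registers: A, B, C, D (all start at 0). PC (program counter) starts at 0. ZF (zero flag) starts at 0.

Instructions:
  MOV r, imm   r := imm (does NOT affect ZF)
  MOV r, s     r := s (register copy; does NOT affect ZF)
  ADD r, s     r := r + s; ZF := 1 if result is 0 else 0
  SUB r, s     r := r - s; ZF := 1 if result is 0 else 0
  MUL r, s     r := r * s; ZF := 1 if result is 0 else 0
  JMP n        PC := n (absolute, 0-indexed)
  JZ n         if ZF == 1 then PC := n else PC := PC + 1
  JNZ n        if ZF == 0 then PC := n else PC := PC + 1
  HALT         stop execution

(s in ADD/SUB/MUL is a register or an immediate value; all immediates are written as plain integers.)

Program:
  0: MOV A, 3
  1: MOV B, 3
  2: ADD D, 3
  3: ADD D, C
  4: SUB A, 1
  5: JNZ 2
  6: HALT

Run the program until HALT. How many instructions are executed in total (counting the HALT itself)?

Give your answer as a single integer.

Step 1: PC=0 exec 'MOV A, 3'. After: A=3 B=0 C=0 D=0 ZF=0 PC=1
Step 2: PC=1 exec 'MOV B, 3'. After: A=3 B=3 C=0 D=0 ZF=0 PC=2
Step 3: PC=2 exec 'ADD D, 3'. After: A=3 B=3 C=0 D=3 ZF=0 PC=3
Step 4: PC=3 exec 'ADD D, C'. After: A=3 B=3 C=0 D=3 ZF=0 PC=4
Step 5: PC=4 exec 'SUB A, 1'. After: A=2 B=3 C=0 D=3 ZF=0 PC=5
Step 6: PC=5 exec 'JNZ 2'. After: A=2 B=3 C=0 D=3 ZF=0 PC=2
Step 7: PC=2 exec 'ADD D, 3'. After: A=2 B=3 C=0 D=6 ZF=0 PC=3
Step 8: PC=3 exec 'ADD D, C'. After: A=2 B=3 C=0 D=6 ZF=0 PC=4
Step 9: PC=4 exec 'SUB A, 1'. After: A=1 B=3 C=0 D=6 ZF=0 PC=5
Step 10: PC=5 exec 'JNZ 2'. After: A=1 B=3 C=0 D=6 ZF=0 PC=2
Step 11: PC=2 exec 'ADD D, 3'. After: A=1 B=3 C=0 D=9 ZF=0 PC=3
Step 12: PC=3 exec 'ADD D, C'. After: A=1 B=3 C=0 D=9 ZF=0 PC=4
Step 13: PC=4 exec 'SUB A, 1'. After: A=0 B=3 C=0 D=9 ZF=1 PC=5
Step 14: PC=5 exec 'JNZ 2'. After: A=0 B=3 C=0 D=9 ZF=1 PC=6
Step 15: PC=6 exec 'HALT'. After: A=0 B=3 C=0 D=9 ZF=1 PC=6 HALTED
Total instructions executed: 15

Answer: 15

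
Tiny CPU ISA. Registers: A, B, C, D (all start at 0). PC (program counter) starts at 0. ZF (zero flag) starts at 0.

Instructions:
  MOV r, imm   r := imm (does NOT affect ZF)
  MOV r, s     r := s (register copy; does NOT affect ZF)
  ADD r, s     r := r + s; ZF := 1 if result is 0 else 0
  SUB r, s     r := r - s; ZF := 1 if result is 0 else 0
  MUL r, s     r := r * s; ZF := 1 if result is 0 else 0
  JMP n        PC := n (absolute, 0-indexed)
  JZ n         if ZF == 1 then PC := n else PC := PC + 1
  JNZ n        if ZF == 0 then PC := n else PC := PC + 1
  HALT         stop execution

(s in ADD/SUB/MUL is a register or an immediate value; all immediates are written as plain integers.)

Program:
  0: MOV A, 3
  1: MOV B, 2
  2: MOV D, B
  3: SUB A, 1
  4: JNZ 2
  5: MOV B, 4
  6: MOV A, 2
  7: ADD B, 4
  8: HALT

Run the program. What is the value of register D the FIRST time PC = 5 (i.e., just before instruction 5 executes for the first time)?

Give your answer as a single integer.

Step 1: PC=0 exec 'MOV A, 3'. After: A=3 B=0 C=0 D=0 ZF=0 PC=1
Step 2: PC=1 exec 'MOV B, 2'. After: A=3 B=2 C=0 D=0 ZF=0 PC=2
Step 3: PC=2 exec 'MOV D, B'. After: A=3 B=2 C=0 D=2 ZF=0 PC=3
Step 4: PC=3 exec 'SUB A, 1'. After: A=2 B=2 C=0 D=2 ZF=0 PC=4
Step 5: PC=4 exec 'JNZ 2'. After: A=2 B=2 C=0 D=2 ZF=0 PC=2
Step 6: PC=2 exec 'MOV D, B'. After: A=2 B=2 C=0 D=2 ZF=0 PC=3
Step 7: PC=3 exec 'SUB A, 1'. After: A=1 B=2 C=0 D=2 ZF=0 PC=4
Step 8: PC=4 exec 'JNZ 2'. After: A=1 B=2 C=0 D=2 ZF=0 PC=2
Step 9: PC=2 exec 'MOV D, B'. After: A=1 B=2 C=0 D=2 ZF=0 PC=3
Step 10: PC=3 exec 'SUB A, 1'. After: A=0 B=2 C=0 D=2 ZF=1 PC=4
Step 11: PC=4 exec 'JNZ 2'. After: A=0 B=2 C=0 D=2 ZF=1 PC=5
First time PC=5: D=2

2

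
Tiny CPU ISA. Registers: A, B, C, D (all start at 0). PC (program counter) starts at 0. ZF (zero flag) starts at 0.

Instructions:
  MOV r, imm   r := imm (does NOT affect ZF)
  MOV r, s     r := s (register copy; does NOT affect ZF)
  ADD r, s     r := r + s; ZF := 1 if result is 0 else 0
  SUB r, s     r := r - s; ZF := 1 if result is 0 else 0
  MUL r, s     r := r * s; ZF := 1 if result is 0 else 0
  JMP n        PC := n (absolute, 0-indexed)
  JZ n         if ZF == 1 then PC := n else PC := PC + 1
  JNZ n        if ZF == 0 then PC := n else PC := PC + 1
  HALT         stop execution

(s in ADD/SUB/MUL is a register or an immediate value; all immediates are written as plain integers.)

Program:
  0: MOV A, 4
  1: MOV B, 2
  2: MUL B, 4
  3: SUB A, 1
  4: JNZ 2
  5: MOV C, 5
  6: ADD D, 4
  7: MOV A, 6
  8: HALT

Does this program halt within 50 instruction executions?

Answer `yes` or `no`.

Answer: yes

Derivation:
Step 1: PC=0 exec 'MOV A, 4'. After: A=4 B=0 C=0 D=0 ZF=0 PC=1
Step 2: PC=1 exec 'MOV B, 2'. After: A=4 B=2 C=0 D=0 ZF=0 PC=2
Step 3: PC=2 exec 'MUL B, 4'. After: A=4 B=8 C=0 D=0 ZF=0 PC=3
Step 4: PC=3 exec 'SUB A, 1'. After: A=3 B=8 C=0 D=0 ZF=0 PC=4
Step 5: PC=4 exec 'JNZ 2'. After: A=3 B=8 C=0 D=0 ZF=0 PC=2
Step 6: PC=2 exec 'MUL B, 4'. After: A=3 B=32 C=0 D=0 ZF=0 PC=3
Step 7: PC=3 exec 'SUB A, 1'. After: A=2 B=32 C=0 D=0 ZF=0 PC=4
Step 8: PC=4 exec 'JNZ 2'. After: A=2 B=32 C=0 D=0 ZF=0 PC=2
Step 9: PC=2 exec 'MUL B, 4'. After: A=2 B=128 C=0 D=0 ZF=0 PC=3
Step 10: PC=3 exec 'SUB A, 1'. After: A=1 B=128 C=0 D=0 ZF=0 PC=4
Step 11: PC=4 exec 'JNZ 2'. After: A=1 B=128 C=0 D=0 ZF=0 PC=2
Step 12: PC=2 exec 'MUL B, 4'. After: A=1 B=512 C=0 D=0 ZF=0 PC=3
Step 13: PC=3 exec 'SUB A, 1'. After: A=0 B=512 C=0 D=0 ZF=1 PC=4
Step 14: PC=4 exec 'JNZ 2'. After: A=0 B=512 C=0 D=0 ZF=1 PC=5
Step 15: PC=5 exec 'MOV C, 5'. After: A=0 B=512 C=5 D=0 ZF=1 PC=6
Step 16: PC=6 exec 'ADD D, 4'. After: A=0 B=512 C=5 D=4 ZF=0 PC=7
Step 17: PC=7 exec 'MOV A, 6'. After: A=6 B=512 C=5 D=4 ZF=0 PC=8
Step 18: PC=8 exec 'HALT'. After: A=6 B=512 C=5 D=4 ZF=0 PC=8 HALTED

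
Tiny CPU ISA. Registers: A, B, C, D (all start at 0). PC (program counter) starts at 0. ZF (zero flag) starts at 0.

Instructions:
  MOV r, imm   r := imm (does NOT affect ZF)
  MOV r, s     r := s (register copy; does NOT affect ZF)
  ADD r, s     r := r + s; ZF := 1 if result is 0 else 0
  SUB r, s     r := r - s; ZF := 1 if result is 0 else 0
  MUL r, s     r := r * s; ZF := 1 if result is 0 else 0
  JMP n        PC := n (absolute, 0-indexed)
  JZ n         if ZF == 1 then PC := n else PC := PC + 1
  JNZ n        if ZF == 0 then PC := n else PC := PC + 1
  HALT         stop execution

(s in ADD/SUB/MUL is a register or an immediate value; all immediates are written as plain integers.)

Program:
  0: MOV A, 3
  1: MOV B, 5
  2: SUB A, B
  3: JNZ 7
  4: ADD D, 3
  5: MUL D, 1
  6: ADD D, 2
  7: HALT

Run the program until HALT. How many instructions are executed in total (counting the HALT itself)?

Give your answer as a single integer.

Step 1: PC=0 exec 'MOV A, 3'. After: A=3 B=0 C=0 D=0 ZF=0 PC=1
Step 2: PC=1 exec 'MOV B, 5'. After: A=3 B=5 C=0 D=0 ZF=0 PC=2
Step 3: PC=2 exec 'SUB A, B'. After: A=-2 B=5 C=0 D=0 ZF=0 PC=3
Step 4: PC=3 exec 'JNZ 7'. After: A=-2 B=5 C=0 D=0 ZF=0 PC=7
Step 5: PC=7 exec 'HALT'. After: A=-2 B=5 C=0 D=0 ZF=0 PC=7 HALTED
Total instructions executed: 5

Answer: 5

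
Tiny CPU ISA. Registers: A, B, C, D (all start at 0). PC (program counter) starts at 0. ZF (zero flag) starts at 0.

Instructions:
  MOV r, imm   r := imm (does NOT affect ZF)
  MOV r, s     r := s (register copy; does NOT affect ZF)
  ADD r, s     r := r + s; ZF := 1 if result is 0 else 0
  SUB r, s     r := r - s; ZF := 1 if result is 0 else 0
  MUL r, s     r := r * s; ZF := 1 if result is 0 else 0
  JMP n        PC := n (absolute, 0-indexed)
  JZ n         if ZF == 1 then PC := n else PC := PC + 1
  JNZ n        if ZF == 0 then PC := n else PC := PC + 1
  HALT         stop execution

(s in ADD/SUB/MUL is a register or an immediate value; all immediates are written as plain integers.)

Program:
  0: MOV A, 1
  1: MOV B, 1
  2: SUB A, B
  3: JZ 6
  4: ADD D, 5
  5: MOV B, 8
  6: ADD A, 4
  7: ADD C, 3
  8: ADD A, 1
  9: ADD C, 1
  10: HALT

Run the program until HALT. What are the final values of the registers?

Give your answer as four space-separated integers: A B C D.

Step 1: PC=0 exec 'MOV A, 1'. After: A=1 B=0 C=0 D=0 ZF=0 PC=1
Step 2: PC=1 exec 'MOV B, 1'. After: A=1 B=1 C=0 D=0 ZF=0 PC=2
Step 3: PC=2 exec 'SUB A, B'. After: A=0 B=1 C=0 D=0 ZF=1 PC=3
Step 4: PC=3 exec 'JZ 6'. After: A=0 B=1 C=0 D=0 ZF=1 PC=6
Step 5: PC=6 exec 'ADD A, 4'. After: A=4 B=1 C=0 D=0 ZF=0 PC=7
Step 6: PC=7 exec 'ADD C, 3'. After: A=4 B=1 C=3 D=0 ZF=0 PC=8
Step 7: PC=8 exec 'ADD A, 1'. After: A=5 B=1 C=3 D=0 ZF=0 PC=9
Step 8: PC=9 exec 'ADD C, 1'. After: A=5 B=1 C=4 D=0 ZF=0 PC=10
Step 9: PC=10 exec 'HALT'. After: A=5 B=1 C=4 D=0 ZF=0 PC=10 HALTED

Answer: 5 1 4 0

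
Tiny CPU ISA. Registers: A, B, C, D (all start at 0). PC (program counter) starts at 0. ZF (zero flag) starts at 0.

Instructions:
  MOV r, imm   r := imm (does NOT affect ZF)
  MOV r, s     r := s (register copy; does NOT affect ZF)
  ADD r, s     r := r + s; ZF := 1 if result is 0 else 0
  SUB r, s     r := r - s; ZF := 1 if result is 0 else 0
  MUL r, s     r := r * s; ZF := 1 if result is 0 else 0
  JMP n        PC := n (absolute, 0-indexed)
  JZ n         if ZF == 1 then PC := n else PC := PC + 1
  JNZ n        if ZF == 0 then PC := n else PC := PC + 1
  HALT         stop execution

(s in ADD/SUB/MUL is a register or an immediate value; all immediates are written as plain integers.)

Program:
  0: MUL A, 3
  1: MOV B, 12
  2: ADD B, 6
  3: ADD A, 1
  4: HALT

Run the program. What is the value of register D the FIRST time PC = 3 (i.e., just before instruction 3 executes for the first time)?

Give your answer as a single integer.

Step 1: PC=0 exec 'MUL A, 3'. After: A=0 B=0 C=0 D=0 ZF=1 PC=1
Step 2: PC=1 exec 'MOV B, 12'. After: A=0 B=12 C=0 D=0 ZF=1 PC=2
Step 3: PC=2 exec 'ADD B, 6'. After: A=0 B=18 C=0 D=0 ZF=0 PC=3
First time PC=3: D=0

0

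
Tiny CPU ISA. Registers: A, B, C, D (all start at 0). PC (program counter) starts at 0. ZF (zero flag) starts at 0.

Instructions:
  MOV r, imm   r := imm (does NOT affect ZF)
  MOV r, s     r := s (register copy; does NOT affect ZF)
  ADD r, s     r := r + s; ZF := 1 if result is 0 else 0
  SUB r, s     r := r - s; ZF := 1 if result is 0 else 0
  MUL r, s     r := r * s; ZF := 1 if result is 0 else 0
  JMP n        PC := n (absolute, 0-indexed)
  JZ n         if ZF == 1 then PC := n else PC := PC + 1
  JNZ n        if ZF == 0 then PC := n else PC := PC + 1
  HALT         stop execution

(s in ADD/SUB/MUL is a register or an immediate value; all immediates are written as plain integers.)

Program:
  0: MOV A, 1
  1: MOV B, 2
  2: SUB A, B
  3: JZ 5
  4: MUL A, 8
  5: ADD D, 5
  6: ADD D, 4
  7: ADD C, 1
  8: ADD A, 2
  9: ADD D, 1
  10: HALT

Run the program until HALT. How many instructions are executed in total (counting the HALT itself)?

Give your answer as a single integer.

Step 1: PC=0 exec 'MOV A, 1'. After: A=1 B=0 C=0 D=0 ZF=0 PC=1
Step 2: PC=1 exec 'MOV B, 2'. After: A=1 B=2 C=0 D=0 ZF=0 PC=2
Step 3: PC=2 exec 'SUB A, B'. After: A=-1 B=2 C=0 D=0 ZF=0 PC=3
Step 4: PC=3 exec 'JZ 5'. After: A=-1 B=2 C=0 D=0 ZF=0 PC=4
Step 5: PC=4 exec 'MUL A, 8'. After: A=-8 B=2 C=0 D=0 ZF=0 PC=5
Step 6: PC=5 exec 'ADD D, 5'. After: A=-8 B=2 C=0 D=5 ZF=0 PC=6
Step 7: PC=6 exec 'ADD D, 4'. After: A=-8 B=2 C=0 D=9 ZF=0 PC=7
Step 8: PC=7 exec 'ADD C, 1'. After: A=-8 B=2 C=1 D=9 ZF=0 PC=8
Step 9: PC=8 exec 'ADD A, 2'. After: A=-6 B=2 C=1 D=9 ZF=0 PC=9
Step 10: PC=9 exec 'ADD D, 1'. After: A=-6 B=2 C=1 D=10 ZF=0 PC=10
Step 11: PC=10 exec 'HALT'. After: A=-6 B=2 C=1 D=10 ZF=0 PC=10 HALTED
Total instructions executed: 11

Answer: 11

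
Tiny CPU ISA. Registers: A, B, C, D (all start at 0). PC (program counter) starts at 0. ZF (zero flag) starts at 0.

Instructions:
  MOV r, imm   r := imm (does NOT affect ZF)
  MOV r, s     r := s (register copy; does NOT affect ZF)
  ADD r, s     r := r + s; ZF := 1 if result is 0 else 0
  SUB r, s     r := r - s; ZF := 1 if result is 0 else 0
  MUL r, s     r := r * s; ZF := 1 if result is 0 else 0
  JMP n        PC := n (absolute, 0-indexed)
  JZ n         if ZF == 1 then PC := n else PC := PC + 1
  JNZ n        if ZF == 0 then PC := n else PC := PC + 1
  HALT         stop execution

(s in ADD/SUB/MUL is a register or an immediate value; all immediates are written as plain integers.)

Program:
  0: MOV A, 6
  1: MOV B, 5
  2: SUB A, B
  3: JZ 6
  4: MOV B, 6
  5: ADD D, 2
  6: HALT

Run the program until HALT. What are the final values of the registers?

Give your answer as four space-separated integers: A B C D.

Answer: 1 6 0 2

Derivation:
Step 1: PC=0 exec 'MOV A, 6'. After: A=6 B=0 C=0 D=0 ZF=0 PC=1
Step 2: PC=1 exec 'MOV B, 5'. After: A=6 B=5 C=0 D=0 ZF=0 PC=2
Step 3: PC=2 exec 'SUB A, B'. After: A=1 B=5 C=0 D=0 ZF=0 PC=3
Step 4: PC=3 exec 'JZ 6'. After: A=1 B=5 C=0 D=0 ZF=0 PC=4
Step 5: PC=4 exec 'MOV B, 6'. After: A=1 B=6 C=0 D=0 ZF=0 PC=5
Step 6: PC=5 exec 'ADD D, 2'. After: A=1 B=6 C=0 D=2 ZF=0 PC=6
Step 7: PC=6 exec 'HALT'. After: A=1 B=6 C=0 D=2 ZF=0 PC=6 HALTED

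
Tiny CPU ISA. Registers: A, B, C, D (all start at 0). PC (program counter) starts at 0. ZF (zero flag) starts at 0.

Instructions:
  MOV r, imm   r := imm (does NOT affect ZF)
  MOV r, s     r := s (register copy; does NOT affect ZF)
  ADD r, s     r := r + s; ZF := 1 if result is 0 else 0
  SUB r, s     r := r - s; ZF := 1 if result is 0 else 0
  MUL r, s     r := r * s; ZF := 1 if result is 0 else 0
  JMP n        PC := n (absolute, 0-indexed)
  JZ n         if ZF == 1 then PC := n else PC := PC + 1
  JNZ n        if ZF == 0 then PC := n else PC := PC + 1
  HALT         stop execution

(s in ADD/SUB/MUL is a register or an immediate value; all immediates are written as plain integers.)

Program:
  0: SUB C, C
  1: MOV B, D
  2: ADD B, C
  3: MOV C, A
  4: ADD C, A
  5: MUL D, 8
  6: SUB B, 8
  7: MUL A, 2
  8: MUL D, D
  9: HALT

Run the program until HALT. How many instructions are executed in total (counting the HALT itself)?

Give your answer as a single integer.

Step 1: PC=0 exec 'SUB C, C'. After: A=0 B=0 C=0 D=0 ZF=1 PC=1
Step 2: PC=1 exec 'MOV B, D'. After: A=0 B=0 C=0 D=0 ZF=1 PC=2
Step 3: PC=2 exec 'ADD B, C'. After: A=0 B=0 C=0 D=0 ZF=1 PC=3
Step 4: PC=3 exec 'MOV C, A'. After: A=0 B=0 C=0 D=0 ZF=1 PC=4
Step 5: PC=4 exec 'ADD C, A'. After: A=0 B=0 C=0 D=0 ZF=1 PC=5
Step 6: PC=5 exec 'MUL D, 8'. After: A=0 B=0 C=0 D=0 ZF=1 PC=6
Step 7: PC=6 exec 'SUB B, 8'. After: A=0 B=-8 C=0 D=0 ZF=0 PC=7
Step 8: PC=7 exec 'MUL A, 2'. After: A=0 B=-8 C=0 D=0 ZF=1 PC=8
Step 9: PC=8 exec 'MUL D, D'. After: A=0 B=-8 C=0 D=0 ZF=1 PC=9
Step 10: PC=9 exec 'HALT'. After: A=0 B=-8 C=0 D=0 ZF=1 PC=9 HALTED
Total instructions executed: 10

Answer: 10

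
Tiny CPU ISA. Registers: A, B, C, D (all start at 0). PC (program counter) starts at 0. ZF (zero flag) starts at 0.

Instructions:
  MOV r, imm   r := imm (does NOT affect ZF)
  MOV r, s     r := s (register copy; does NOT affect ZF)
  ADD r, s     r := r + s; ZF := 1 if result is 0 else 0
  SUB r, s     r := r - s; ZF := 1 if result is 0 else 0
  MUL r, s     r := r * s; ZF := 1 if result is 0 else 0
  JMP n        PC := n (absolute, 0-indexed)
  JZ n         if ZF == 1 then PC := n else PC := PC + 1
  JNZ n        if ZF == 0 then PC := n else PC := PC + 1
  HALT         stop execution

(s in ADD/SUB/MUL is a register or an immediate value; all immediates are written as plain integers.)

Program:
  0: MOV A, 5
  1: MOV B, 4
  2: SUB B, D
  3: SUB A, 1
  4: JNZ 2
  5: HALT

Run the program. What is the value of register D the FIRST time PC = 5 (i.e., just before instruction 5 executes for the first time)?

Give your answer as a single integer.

Step 1: PC=0 exec 'MOV A, 5'. After: A=5 B=0 C=0 D=0 ZF=0 PC=1
Step 2: PC=1 exec 'MOV B, 4'. After: A=5 B=4 C=0 D=0 ZF=0 PC=2
Step 3: PC=2 exec 'SUB B, D'. After: A=5 B=4 C=0 D=0 ZF=0 PC=3
Step 4: PC=3 exec 'SUB A, 1'. After: A=4 B=4 C=0 D=0 ZF=0 PC=4
Step 5: PC=4 exec 'JNZ 2'. After: A=4 B=4 C=0 D=0 ZF=0 PC=2
Step 6: PC=2 exec 'SUB B, D'. After: A=4 B=4 C=0 D=0 ZF=0 PC=3
Step 7: PC=3 exec 'SUB A, 1'. After: A=3 B=4 C=0 D=0 ZF=0 PC=4
Step 8: PC=4 exec 'JNZ 2'. After: A=3 B=4 C=0 D=0 ZF=0 PC=2
Step 9: PC=2 exec 'SUB B, D'. After: A=3 B=4 C=0 D=0 ZF=0 PC=3
Step 10: PC=3 exec 'SUB A, 1'. After: A=2 B=4 C=0 D=0 ZF=0 PC=4
Step 11: PC=4 exec 'JNZ 2'. After: A=2 B=4 C=0 D=0 ZF=0 PC=2
Step 12: PC=2 exec 'SUB B, D'. After: A=2 B=4 C=0 D=0 ZF=0 PC=3
Step 13: PC=3 exec 'SUB A, 1'. After: A=1 B=4 C=0 D=0 ZF=0 PC=4
Step 14: PC=4 exec 'JNZ 2'. After: A=1 B=4 C=0 D=0 ZF=0 PC=2
Step 15: PC=2 exec 'SUB B, D'. After: A=1 B=4 C=0 D=0 ZF=0 PC=3
Step 16: PC=3 exec 'SUB A, 1'. After: A=0 B=4 C=0 D=0 ZF=1 PC=4
Step 17: PC=4 exec 'JNZ 2'. After: A=0 B=4 C=0 D=0 ZF=1 PC=5
First time PC=5: D=0

0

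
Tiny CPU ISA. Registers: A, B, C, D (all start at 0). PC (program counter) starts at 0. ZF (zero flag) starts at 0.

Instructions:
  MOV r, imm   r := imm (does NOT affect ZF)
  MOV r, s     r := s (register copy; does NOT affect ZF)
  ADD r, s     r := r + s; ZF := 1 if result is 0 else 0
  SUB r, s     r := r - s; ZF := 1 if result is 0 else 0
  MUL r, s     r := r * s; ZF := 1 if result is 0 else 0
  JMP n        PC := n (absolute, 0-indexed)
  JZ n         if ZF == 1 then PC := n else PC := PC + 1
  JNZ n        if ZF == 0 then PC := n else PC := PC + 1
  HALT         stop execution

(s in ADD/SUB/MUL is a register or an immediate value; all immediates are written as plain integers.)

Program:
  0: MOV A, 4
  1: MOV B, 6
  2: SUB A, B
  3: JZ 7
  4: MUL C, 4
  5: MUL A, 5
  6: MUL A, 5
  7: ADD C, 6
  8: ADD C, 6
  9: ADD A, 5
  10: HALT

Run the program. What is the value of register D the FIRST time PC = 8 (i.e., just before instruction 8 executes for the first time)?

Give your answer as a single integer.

Step 1: PC=0 exec 'MOV A, 4'. After: A=4 B=0 C=0 D=0 ZF=0 PC=1
Step 2: PC=1 exec 'MOV B, 6'. After: A=4 B=6 C=0 D=0 ZF=0 PC=2
Step 3: PC=2 exec 'SUB A, B'. After: A=-2 B=6 C=0 D=0 ZF=0 PC=3
Step 4: PC=3 exec 'JZ 7'. After: A=-2 B=6 C=0 D=0 ZF=0 PC=4
Step 5: PC=4 exec 'MUL C, 4'. After: A=-2 B=6 C=0 D=0 ZF=1 PC=5
Step 6: PC=5 exec 'MUL A, 5'. After: A=-10 B=6 C=0 D=0 ZF=0 PC=6
Step 7: PC=6 exec 'MUL A, 5'. After: A=-50 B=6 C=0 D=0 ZF=0 PC=7
Step 8: PC=7 exec 'ADD C, 6'. After: A=-50 B=6 C=6 D=0 ZF=0 PC=8
First time PC=8: D=0

0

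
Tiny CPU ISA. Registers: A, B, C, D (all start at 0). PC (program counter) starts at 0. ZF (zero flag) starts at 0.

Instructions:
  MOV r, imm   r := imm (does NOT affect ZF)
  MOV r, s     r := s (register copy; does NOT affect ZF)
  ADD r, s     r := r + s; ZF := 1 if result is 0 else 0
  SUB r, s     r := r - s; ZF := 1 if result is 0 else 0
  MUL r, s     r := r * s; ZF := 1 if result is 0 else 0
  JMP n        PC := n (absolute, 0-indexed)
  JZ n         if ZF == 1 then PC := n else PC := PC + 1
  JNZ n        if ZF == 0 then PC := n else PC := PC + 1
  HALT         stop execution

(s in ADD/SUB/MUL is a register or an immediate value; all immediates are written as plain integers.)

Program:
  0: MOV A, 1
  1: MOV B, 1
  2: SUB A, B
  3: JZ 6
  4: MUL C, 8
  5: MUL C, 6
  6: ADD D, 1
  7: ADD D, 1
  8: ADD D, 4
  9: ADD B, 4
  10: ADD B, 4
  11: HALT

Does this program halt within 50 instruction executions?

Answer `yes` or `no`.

Step 1: PC=0 exec 'MOV A, 1'. After: A=1 B=0 C=0 D=0 ZF=0 PC=1
Step 2: PC=1 exec 'MOV B, 1'. After: A=1 B=1 C=0 D=0 ZF=0 PC=2
Step 3: PC=2 exec 'SUB A, B'. After: A=0 B=1 C=0 D=0 ZF=1 PC=3
Step 4: PC=3 exec 'JZ 6'. After: A=0 B=1 C=0 D=0 ZF=1 PC=6
Step 5: PC=6 exec 'ADD D, 1'. After: A=0 B=1 C=0 D=1 ZF=0 PC=7
Step 6: PC=7 exec 'ADD D, 1'. After: A=0 B=1 C=0 D=2 ZF=0 PC=8
Step 7: PC=8 exec 'ADD D, 4'. After: A=0 B=1 C=0 D=6 ZF=0 PC=9
Step 8: PC=9 exec 'ADD B, 4'. After: A=0 B=5 C=0 D=6 ZF=0 PC=10
Step 9: PC=10 exec 'ADD B, 4'. After: A=0 B=9 C=0 D=6 ZF=0 PC=11
Step 10: PC=11 exec 'HALT'. After: A=0 B=9 C=0 D=6 ZF=0 PC=11 HALTED

Answer: yes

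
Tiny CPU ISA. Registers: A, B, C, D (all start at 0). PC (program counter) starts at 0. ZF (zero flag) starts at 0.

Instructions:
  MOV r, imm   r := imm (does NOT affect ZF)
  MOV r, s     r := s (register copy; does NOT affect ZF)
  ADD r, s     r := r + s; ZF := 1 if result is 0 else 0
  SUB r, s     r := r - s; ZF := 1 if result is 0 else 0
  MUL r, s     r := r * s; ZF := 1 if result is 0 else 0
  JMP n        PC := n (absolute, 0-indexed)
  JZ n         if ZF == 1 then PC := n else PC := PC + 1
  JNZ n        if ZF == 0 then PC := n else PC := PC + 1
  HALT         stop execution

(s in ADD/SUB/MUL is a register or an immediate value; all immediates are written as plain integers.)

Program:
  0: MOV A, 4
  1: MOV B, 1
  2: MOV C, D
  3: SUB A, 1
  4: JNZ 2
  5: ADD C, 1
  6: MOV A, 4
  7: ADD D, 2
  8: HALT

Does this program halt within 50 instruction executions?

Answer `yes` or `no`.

Step 1: PC=0 exec 'MOV A, 4'. After: A=4 B=0 C=0 D=0 ZF=0 PC=1
Step 2: PC=1 exec 'MOV B, 1'. After: A=4 B=1 C=0 D=0 ZF=0 PC=2
Step 3: PC=2 exec 'MOV C, D'. After: A=4 B=1 C=0 D=0 ZF=0 PC=3
Step 4: PC=3 exec 'SUB A, 1'. After: A=3 B=1 C=0 D=0 ZF=0 PC=4
Step 5: PC=4 exec 'JNZ 2'. After: A=3 B=1 C=0 D=0 ZF=0 PC=2
Step 6: PC=2 exec 'MOV C, D'. After: A=3 B=1 C=0 D=0 ZF=0 PC=3
Step 7: PC=3 exec 'SUB A, 1'. After: A=2 B=1 C=0 D=0 ZF=0 PC=4
Step 8: PC=4 exec 'JNZ 2'. After: A=2 B=1 C=0 D=0 ZF=0 PC=2
Step 9: PC=2 exec 'MOV C, D'. After: A=2 B=1 C=0 D=0 ZF=0 PC=3
Step 10: PC=3 exec 'SUB A, 1'. After: A=1 B=1 C=0 D=0 ZF=0 PC=4
Step 11: PC=4 exec 'JNZ 2'. After: A=1 B=1 C=0 D=0 ZF=0 PC=2
Step 12: PC=2 exec 'MOV C, D'. After: A=1 B=1 C=0 D=0 ZF=0 PC=3
Step 13: PC=3 exec 'SUB A, 1'. After: A=0 B=1 C=0 D=0 ZF=1 PC=4
Step 14: PC=4 exec 'JNZ 2'. After: A=0 B=1 C=0 D=0 ZF=1 PC=5
Step 15: PC=5 exec 'ADD C, 1'. After: A=0 B=1 C=1 D=0 ZF=0 PC=6
Step 16: PC=6 exec 'MOV A, 4'. After: A=4 B=1 C=1 D=0 ZF=0 PC=7
Step 17: PC=7 exec 'ADD D, 2'. After: A=4 B=1 C=1 D=2 ZF=0 PC=8
Step 18: PC=8 exec 'HALT'. After: A=4 B=1 C=1 D=2 ZF=0 PC=8 HALTED

Answer: yes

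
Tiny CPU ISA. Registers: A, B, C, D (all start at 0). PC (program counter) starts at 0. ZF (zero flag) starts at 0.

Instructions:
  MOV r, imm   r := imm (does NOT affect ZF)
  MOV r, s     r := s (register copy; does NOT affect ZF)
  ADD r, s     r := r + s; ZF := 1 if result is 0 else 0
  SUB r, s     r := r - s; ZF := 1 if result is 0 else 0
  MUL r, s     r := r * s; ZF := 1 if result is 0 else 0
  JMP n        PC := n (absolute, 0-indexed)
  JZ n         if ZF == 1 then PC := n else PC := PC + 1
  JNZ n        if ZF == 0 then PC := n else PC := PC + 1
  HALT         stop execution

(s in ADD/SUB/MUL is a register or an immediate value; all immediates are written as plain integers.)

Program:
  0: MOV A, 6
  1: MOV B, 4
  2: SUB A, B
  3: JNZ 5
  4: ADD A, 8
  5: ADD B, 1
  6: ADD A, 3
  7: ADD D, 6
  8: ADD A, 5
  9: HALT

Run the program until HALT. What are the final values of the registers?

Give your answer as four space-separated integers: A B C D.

Step 1: PC=0 exec 'MOV A, 6'. After: A=6 B=0 C=0 D=0 ZF=0 PC=1
Step 2: PC=1 exec 'MOV B, 4'. After: A=6 B=4 C=0 D=0 ZF=0 PC=2
Step 3: PC=2 exec 'SUB A, B'. After: A=2 B=4 C=0 D=0 ZF=0 PC=3
Step 4: PC=3 exec 'JNZ 5'. After: A=2 B=4 C=0 D=0 ZF=0 PC=5
Step 5: PC=5 exec 'ADD B, 1'. After: A=2 B=5 C=0 D=0 ZF=0 PC=6
Step 6: PC=6 exec 'ADD A, 3'. After: A=5 B=5 C=0 D=0 ZF=0 PC=7
Step 7: PC=7 exec 'ADD D, 6'. After: A=5 B=5 C=0 D=6 ZF=0 PC=8
Step 8: PC=8 exec 'ADD A, 5'. After: A=10 B=5 C=0 D=6 ZF=0 PC=9
Step 9: PC=9 exec 'HALT'. After: A=10 B=5 C=0 D=6 ZF=0 PC=9 HALTED

Answer: 10 5 0 6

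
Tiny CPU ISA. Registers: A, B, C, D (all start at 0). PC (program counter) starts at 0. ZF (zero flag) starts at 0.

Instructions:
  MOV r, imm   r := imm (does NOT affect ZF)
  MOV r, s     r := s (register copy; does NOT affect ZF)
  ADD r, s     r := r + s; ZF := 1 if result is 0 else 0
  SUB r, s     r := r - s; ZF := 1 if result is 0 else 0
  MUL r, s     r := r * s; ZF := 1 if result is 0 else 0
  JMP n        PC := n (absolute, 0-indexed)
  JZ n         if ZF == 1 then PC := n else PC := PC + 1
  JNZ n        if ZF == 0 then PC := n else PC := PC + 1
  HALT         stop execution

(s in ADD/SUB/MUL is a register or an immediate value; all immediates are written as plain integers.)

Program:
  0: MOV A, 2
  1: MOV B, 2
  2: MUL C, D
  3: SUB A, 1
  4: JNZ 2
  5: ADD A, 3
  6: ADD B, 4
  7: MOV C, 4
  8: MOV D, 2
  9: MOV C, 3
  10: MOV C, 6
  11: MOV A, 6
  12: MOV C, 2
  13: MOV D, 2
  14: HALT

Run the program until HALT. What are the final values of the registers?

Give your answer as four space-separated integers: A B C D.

Step 1: PC=0 exec 'MOV A, 2'. After: A=2 B=0 C=0 D=0 ZF=0 PC=1
Step 2: PC=1 exec 'MOV B, 2'. After: A=2 B=2 C=0 D=0 ZF=0 PC=2
Step 3: PC=2 exec 'MUL C, D'. After: A=2 B=2 C=0 D=0 ZF=1 PC=3
Step 4: PC=3 exec 'SUB A, 1'. After: A=1 B=2 C=0 D=0 ZF=0 PC=4
Step 5: PC=4 exec 'JNZ 2'. After: A=1 B=2 C=0 D=0 ZF=0 PC=2
Step 6: PC=2 exec 'MUL C, D'. After: A=1 B=2 C=0 D=0 ZF=1 PC=3
Step 7: PC=3 exec 'SUB A, 1'. After: A=0 B=2 C=0 D=0 ZF=1 PC=4
Step 8: PC=4 exec 'JNZ 2'. After: A=0 B=2 C=0 D=0 ZF=1 PC=5
Step 9: PC=5 exec 'ADD A, 3'. After: A=3 B=2 C=0 D=0 ZF=0 PC=6
Step 10: PC=6 exec 'ADD B, 4'. After: A=3 B=6 C=0 D=0 ZF=0 PC=7
Step 11: PC=7 exec 'MOV C, 4'. After: A=3 B=6 C=4 D=0 ZF=0 PC=8
Step 12: PC=8 exec 'MOV D, 2'. After: A=3 B=6 C=4 D=2 ZF=0 PC=9
Step 13: PC=9 exec 'MOV C, 3'. After: A=3 B=6 C=3 D=2 ZF=0 PC=10
Step 14: PC=10 exec 'MOV C, 6'. After: A=3 B=6 C=6 D=2 ZF=0 PC=11
Step 15: PC=11 exec 'MOV A, 6'. After: A=6 B=6 C=6 D=2 ZF=0 PC=12
Step 16: PC=12 exec 'MOV C, 2'. After: A=6 B=6 C=2 D=2 ZF=0 PC=13
Step 17: PC=13 exec 'MOV D, 2'. After: A=6 B=6 C=2 D=2 ZF=0 PC=14
Step 18: PC=14 exec 'HALT'. After: A=6 B=6 C=2 D=2 ZF=0 PC=14 HALTED

Answer: 6 6 2 2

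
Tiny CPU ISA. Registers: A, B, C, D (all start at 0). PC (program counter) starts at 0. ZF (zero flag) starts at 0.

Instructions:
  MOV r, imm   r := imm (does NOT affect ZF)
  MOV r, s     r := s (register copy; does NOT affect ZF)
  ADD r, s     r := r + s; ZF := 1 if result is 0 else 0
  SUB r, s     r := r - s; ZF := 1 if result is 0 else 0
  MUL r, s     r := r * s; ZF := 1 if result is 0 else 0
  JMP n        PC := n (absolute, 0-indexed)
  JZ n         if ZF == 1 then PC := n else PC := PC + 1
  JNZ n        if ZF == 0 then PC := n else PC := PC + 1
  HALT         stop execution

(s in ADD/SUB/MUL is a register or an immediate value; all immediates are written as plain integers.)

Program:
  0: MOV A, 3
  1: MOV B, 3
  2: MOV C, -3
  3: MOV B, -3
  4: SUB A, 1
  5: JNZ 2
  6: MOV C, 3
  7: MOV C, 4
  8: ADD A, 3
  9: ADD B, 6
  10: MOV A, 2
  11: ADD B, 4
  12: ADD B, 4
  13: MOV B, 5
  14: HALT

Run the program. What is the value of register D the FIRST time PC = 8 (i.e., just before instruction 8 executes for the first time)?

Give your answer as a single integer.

Step 1: PC=0 exec 'MOV A, 3'. After: A=3 B=0 C=0 D=0 ZF=0 PC=1
Step 2: PC=1 exec 'MOV B, 3'. After: A=3 B=3 C=0 D=0 ZF=0 PC=2
Step 3: PC=2 exec 'MOV C, -3'. After: A=3 B=3 C=-3 D=0 ZF=0 PC=3
Step 4: PC=3 exec 'MOV B, -3'. After: A=3 B=-3 C=-3 D=0 ZF=0 PC=4
Step 5: PC=4 exec 'SUB A, 1'. After: A=2 B=-3 C=-3 D=0 ZF=0 PC=5
Step 6: PC=5 exec 'JNZ 2'. After: A=2 B=-3 C=-3 D=0 ZF=0 PC=2
Step 7: PC=2 exec 'MOV C, -3'. After: A=2 B=-3 C=-3 D=0 ZF=0 PC=3
Step 8: PC=3 exec 'MOV B, -3'. After: A=2 B=-3 C=-3 D=0 ZF=0 PC=4
Step 9: PC=4 exec 'SUB A, 1'. After: A=1 B=-3 C=-3 D=0 ZF=0 PC=5
Step 10: PC=5 exec 'JNZ 2'. After: A=1 B=-3 C=-3 D=0 ZF=0 PC=2
Step 11: PC=2 exec 'MOV C, -3'. After: A=1 B=-3 C=-3 D=0 ZF=0 PC=3
Step 12: PC=3 exec 'MOV B, -3'. After: A=1 B=-3 C=-3 D=0 ZF=0 PC=4
Step 13: PC=4 exec 'SUB A, 1'. After: A=0 B=-3 C=-3 D=0 ZF=1 PC=5
Step 14: PC=5 exec 'JNZ 2'. After: A=0 B=-3 C=-3 D=0 ZF=1 PC=6
Step 15: PC=6 exec 'MOV C, 3'. After: A=0 B=-3 C=3 D=0 ZF=1 PC=7
Step 16: PC=7 exec 'MOV C, 4'. After: A=0 B=-3 C=4 D=0 ZF=1 PC=8
First time PC=8: D=0

0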